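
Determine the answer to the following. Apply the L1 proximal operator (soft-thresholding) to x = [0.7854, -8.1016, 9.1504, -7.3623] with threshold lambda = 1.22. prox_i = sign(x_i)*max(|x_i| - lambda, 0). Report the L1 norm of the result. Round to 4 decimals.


Soft-thresholding with lambda = 1.22:
prox(0.7854) = sign(0.7854)*max(|0.7854| - 1.22, 0) = 0.0
prox(-8.1016) = sign(-8.1016)*max(|-8.1016| - 1.22, 0) = -6.8816
prox(9.1504) = sign(9.1504)*max(|9.1504| - 1.22, 0) = 7.9304
prox(-7.3623) = sign(-7.3623)*max(|-7.3623| - 1.22, 0) = -6.1423
prox(x) = [0.0, -6.8816, 7.9304, -6.1423]
||prox(x)||_1 = 0.0 + 6.8816 + 7.9304 + 6.1423 = 20.9543


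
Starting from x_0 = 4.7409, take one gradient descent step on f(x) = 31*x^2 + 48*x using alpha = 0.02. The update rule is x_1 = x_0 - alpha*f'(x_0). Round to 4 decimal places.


We compute the gradient at x_0 and apply the update.
f'(x) = 62*x + 48
f'(4.7409) = 62*4.7409 + 48 = 341.9358
x_1 = 4.7409 - 0.02*341.9358 = -2.0978


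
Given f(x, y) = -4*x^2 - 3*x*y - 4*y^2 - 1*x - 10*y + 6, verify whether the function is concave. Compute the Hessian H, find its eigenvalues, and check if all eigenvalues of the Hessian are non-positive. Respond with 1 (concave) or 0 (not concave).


The Hessian of f(x,y) = -4*x^2 - 3*x*y - 4*y^2 - 1*x - 10*y + 6 is:
H = [[-8, -3], [-3, -8]]
Trace = -8 - 8 = -16
Determinant = -8*-8 - (-3)^2 = 55
Discriminant = (-16)^2 - 4*55 = 36.0
Eigenvalues: lambda_1 = -11.0, lambda_2 = -5.0
The function is concave.

1


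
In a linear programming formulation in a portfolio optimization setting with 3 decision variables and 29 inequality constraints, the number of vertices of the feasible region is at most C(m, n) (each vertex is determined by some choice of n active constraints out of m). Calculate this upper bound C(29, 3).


Each vertex corresponds to some choice of n active constraints out of m, so the number of vertices is at most C(m, n) = m! / (n!(m-n)!).
m = 29, n = 3
Numerator: 29 * 28 * 27
Denominator: 3! = 6
C(29, 3) = 3654


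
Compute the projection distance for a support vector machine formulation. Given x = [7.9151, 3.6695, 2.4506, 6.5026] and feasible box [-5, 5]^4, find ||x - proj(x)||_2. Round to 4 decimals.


Project each component onto [-5, 5].
clip(7.9151) = 5.0, clip(3.6695) = 3.6695, clip(2.4506) = 2.4506, clip(6.5026) = 5.0
Projection = [5.0, 3.6695, 2.4506, 5.0]
Squared diffs: [8.4978, 0.0, 0.0, 2.2578]
Distance = sqrt(10.7556) = 3.2796


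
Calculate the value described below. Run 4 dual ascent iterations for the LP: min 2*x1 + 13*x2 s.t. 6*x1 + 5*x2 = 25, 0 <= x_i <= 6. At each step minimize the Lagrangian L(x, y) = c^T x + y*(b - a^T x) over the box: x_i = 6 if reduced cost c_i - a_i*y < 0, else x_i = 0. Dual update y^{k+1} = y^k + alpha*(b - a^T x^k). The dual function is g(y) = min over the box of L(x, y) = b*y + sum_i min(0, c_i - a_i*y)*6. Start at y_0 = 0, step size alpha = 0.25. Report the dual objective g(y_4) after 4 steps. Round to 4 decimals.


Dual ascent for LP: min 2*x1 + 13*x2, 6*x1 + 5*x2 = 25, 0 <= x_i <= 6
Step 1: y^k = 0.0, reduced costs: (2.0, 13.0)
  x^k = (0.0, 0.0), subgradient = b - a^T x = 25.0
  y^{k+1} = 0.0 + 0.25*25.0 = 6.25
Step 2: y^k = 6.25, reduced costs: (-35.5, -18.25)
  x^k = (6.0, 6.0), subgradient = b - a^T x = -41.0
  y^{k+1} = 6.25 + 0.25*-41.0 = -4.0
Step 3: y^k = -4.0, reduced costs: (26.0, 33.0)
  x^k = (0.0, 0.0), subgradient = b - a^T x = 25.0
  y^{k+1} = -4.0 + 0.25*25.0 = 2.25
Step 4: y^k = 2.25, reduced costs: (-11.5, 1.75)
  x^k = (6.0, 0.0), subgradient = b - a^T x = -11.0
  y^{k+1} = 2.25 + 0.25*-11.0 = -0.5
Dual objective at y_4 = -0.5: reduced costs (5.0, 15.5), box minimizer x = (0.0, 0.0)
g(y_4) = b*y + (c1 - a1*y)*x1 + (c2 - a2*y)*x2 = 25*(-0.5) + 5.0*0.0 + 15.5*0.0 = -12.5 + 0.0 + 0.0 = -12.5


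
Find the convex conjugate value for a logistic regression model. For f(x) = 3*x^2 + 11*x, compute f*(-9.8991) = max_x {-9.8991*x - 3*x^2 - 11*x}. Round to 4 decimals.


f*(y) = sup_x {y*x - a*x^2 - b*x} = sup_x {(y-b)*x - a*x^2}
FOC: (y - b) - 2a*x = 0 => x* = (y - b)/(2a)
x* = (-9.8991 - 11)/(2*3) = -3.4832
f*(-9.8991) = (y-b)^2/(4a) = (-9.8991 - 11)^2/(4*3)
= 436.7724/12 = 36.3977


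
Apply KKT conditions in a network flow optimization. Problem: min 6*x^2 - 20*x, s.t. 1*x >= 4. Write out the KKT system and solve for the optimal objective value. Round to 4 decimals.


Step 1: Try lambda = 0 (constraint inactive).
x_unc = 20/(2*6) = 1.6667
Check: 1*1.6667 = 1.6667 < 4 -- violated!
Step 2: Constraint must be active: 1*x = 4
x* = 4/1 = 4.0
lambda = (2*6*4.0 - 20)/1 = 28.0
Step 3: Compute optimal value.
f(x*) = 6*4.0^2 - 20*4.0 = 16.0


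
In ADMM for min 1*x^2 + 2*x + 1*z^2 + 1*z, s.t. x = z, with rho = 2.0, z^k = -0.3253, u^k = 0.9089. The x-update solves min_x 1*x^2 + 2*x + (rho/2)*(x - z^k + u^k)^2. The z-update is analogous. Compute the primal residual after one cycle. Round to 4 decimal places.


ADMM iteration with rho = 2.0, z^k = -0.3253, u^k = 0.9089
Step 1: x-update.
Minimize 1*x^2 + 2*x + (2.0/2)*(x + 0.3253 + 0.9089)^2
FOC: (2*1 + 2.0)*x = -2 + 2.0*(-0.3253 - 0.9089)
x^{k+1} = -1.1171
Step 2: z-update.
Minimize 1*z^2 + 1*z + (2.0/2)*(-1.1171 - z + 0.9089)^2
FOC: (2*1 + 2.0)*z = -1 + 2.0*(-1.1171 + 0.9089)
z^{k+1} = -0.3541
Step 3: u-update.
u^{k+1} = 0.9089 - 1.1171 + 0.3541 = 0.1459
Step 4: Primal residual = |-1.1171 + 0.3541| = 0.763


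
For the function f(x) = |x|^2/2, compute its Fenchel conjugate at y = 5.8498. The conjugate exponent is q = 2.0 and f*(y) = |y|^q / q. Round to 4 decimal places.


The conjugate exponent q satisfies 1/p + 1/q = 1.
p = 2, so q = 2/(2 - 1) = 2.0
|y|^q = 5.8498^2.0 = 34.2202
f*(5.8498) = 34.2202 / 2.0 = 17.1101


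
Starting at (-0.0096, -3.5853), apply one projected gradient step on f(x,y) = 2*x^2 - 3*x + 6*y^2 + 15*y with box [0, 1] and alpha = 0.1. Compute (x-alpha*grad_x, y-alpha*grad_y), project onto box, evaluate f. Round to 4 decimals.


Step 1: Compute gradient at (-0.0096, -3.5853).
grad_x = 2*2*-0.0096 - 3 = -3.0384
grad_y = 2*6*-3.5853 + 15 = -28.0236
Step 2: Gradient step.
x_raw = -0.0096 - 0.1*-3.0384 = 0.2942
y_raw = -3.5853 - 0.1*-28.0236 = -0.7829
Step 3: Project onto [0, 1].
x_proj = clip(0.2942) = 0.2942
y_proj = clip(-0.7829) = 0.0
Step 4: Evaluate f.
f(0.2942, 0.0) = -0.7096


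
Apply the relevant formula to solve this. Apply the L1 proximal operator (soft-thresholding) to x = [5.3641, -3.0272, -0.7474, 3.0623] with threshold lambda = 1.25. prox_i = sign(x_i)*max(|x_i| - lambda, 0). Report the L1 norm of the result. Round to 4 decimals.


Soft-thresholding with lambda = 1.25:
prox(5.3641) = sign(5.3641)*max(|5.3641| - 1.25, 0) = 4.1141
prox(-3.0272) = sign(-3.0272)*max(|-3.0272| - 1.25, 0) = -1.7772
prox(-0.7474) = sign(-0.7474)*max(|-0.7474| - 1.25, 0) = 0.0
prox(3.0623) = sign(3.0623)*max(|3.0623| - 1.25, 0) = 1.8123
prox(x) = [4.1141, -1.7772, 0.0, 1.8123]
||prox(x)||_1 = 4.1141 + 1.7772 + 0.0 + 1.8123 = 7.7036


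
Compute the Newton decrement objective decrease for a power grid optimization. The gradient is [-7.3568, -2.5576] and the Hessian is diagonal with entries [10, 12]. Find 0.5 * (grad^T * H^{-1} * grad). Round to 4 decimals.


Step 1: H is diagonal, so H^(-1) * g = [-0.7357, -0.2131].
Step 2: g^T H^(-1) g = sum_i g_i^2 / H_ii
  = (-7.3568)^2/10 + (-2.5576)^2/12
  = 5.4123 + 0.5451 = 5.9574
Step 3: Objective decrease = 0.5 * g^T H^(-1) g = 2.9787


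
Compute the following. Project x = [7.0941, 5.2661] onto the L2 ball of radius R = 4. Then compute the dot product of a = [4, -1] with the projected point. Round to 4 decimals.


Step 1: Compute ||x|| (intermediates to 6 decimals).
||x|| = sqrt(7.0941^2 + 5.2661^2) = 8.835047
Step 2: Project.
Since ||x|| > R, scale = R/||x|| = 4/8.835047 = 0.452742, proj(x) = scale * x
proj(x) = [3.211797, 2.384185]
Step 3: Dot product.
a^T * proj(x) = 4*3.211797 - 1*2.384185 = 10.463


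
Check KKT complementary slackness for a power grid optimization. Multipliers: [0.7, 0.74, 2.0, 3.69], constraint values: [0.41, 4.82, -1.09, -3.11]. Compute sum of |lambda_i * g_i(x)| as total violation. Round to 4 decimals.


KKT complementary slackness check:
lambda_1 * g_1 = 0.7 * 0.41 = 0.287
lambda_2 * g_2 = 0.74 * 4.82 = 3.5668
lambda_3 * g_3 = 2.0 * -1.09 = -2.18
lambda_4 * g_4 = 3.69 * -3.11 = -11.4759
Total violation = 0.287 + 3.5668 + 2.18 + 11.4759 = 17.5097


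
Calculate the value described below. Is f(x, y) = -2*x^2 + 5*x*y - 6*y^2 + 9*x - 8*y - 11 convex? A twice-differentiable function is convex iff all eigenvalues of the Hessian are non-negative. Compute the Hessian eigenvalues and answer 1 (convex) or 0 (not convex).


The Hessian of f(x,y) = -2*x^2 + 5*x*y - 6*y^2 + 9*x - 8*y - 11 is:
H = [[-4, 5], [5, -12]]
Trace = -4 - 12 = -16
Determinant = -4*-12 - (5)^2 = 23
Discriminant = (-16)^2 - 4*23 = 164.0
Eigenvalues: lambda_1 = -14.4031, lambda_2 = -1.5969
The function is not convex.

0


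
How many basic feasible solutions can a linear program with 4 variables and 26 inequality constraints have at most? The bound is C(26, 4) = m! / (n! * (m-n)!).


Each vertex corresponds to some choice of n active constraints out of m, so the number of vertices is at most C(m, n) = m! / (n!(m-n)!).
m = 26, n = 4
Numerator: 26 * 25 * 24 * 23
Denominator: 4! = 24
C(26, 4) = 14950


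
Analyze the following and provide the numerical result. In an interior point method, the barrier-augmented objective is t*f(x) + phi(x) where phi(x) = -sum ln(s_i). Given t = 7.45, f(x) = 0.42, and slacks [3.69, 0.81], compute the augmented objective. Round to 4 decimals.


Step 1: Compute log-barrier.
ln values: [1.3056, -0.2107]
phi = -(1.3056 - 0.2107) = -1.0949
Step 2: Compute augmented objective.
t*f(x) = 7.45*0.42 = 3.129
Total = 3.129 - 1.0949 = 2.0341


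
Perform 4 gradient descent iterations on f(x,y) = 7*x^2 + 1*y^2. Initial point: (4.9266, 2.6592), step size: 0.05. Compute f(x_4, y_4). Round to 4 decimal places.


Gradient descent on f(x,y) = 7*x^2 + 1*y^2.
Starting point: (4.9266, 2.6592), alpha = 0.05
Step 1: grad_x = 2*7*4.9266 = 68.9724, grad_y = 2*1*2.6592 = 5.3184
  x_1 = 4.9266 - 0.05*68.9724 = 1.478
  y_1 = 2.6592 - 0.05*5.3184 = 2.3933
Step 2: grad_x = 2*7*1.478 = 20.6917, grad_y = 2*1*2.3933 = 4.7866
  x_2 = 1.478 - 0.05*20.6917 = 0.4434
  y_2 = 2.3933 - 0.05*4.7866 = 2.154
Step 3: grad_x = 2*7*0.4434 = 6.2075, grad_y = 2*1*2.154 = 4.3079
  x_3 = 0.4434 - 0.05*6.2075 = 0.133
  y_3 = 2.154 - 0.05*4.3079 = 1.9386
Step 4: grad_x = 2*7*0.133 = 1.8623, grad_y = 2*1*1.9386 = 3.8771
  x_4 = 0.133 - 0.05*1.8623 = 0.0399
  y_4 = 1.9386 - 0.05*3.8771 = 1.7447
f(0.0399, 1.7447) = 7*0.0399^2 + 1*1.7447^2 = 3.0551


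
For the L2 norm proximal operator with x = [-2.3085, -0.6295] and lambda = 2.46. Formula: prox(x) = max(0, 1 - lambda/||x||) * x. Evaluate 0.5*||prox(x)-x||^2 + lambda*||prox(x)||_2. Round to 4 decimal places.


Step 1: Compute ||x||.
||x|| = 2.3928
Step 2: Compute scaling factor.
scale = max(0, 1 - 2.46/2.3928) = 0.0
Step 3: prox(x) = [-0.0, -0.0]
||prox(x)|| = 0.0
Step 4: Proximal objective.
0.5*||prox-x||^2 = 2.8627
lambda*||prox|| = 0.0
Total = 2.8627


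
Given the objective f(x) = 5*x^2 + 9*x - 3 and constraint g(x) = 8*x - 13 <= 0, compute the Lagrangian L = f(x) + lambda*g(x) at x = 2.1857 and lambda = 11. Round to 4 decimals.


Step 1: Evaluate f(x).
f(2.1857) = 5*2.1857^2 + 9*2.1857 - 3 = 40.5577
Step 2: Evaluate g(x).
g(2.1857) = 8*2.1857 - 13 = 4.4856
Step 3: Compute Lagrangian.
L = 40.5577 + 11*4.4856 = 89.8993


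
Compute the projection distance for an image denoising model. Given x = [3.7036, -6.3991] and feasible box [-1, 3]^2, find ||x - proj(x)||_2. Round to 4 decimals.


Project each component onto [-1, 3].
clip(3.7036) = 3.0, clip(-6.3991) = -1.0
Projection = [3.0, -1.0]
Squared diffs: [0.4951, 29.1503]
Distance = sqrt(29.6454) = 5.4448


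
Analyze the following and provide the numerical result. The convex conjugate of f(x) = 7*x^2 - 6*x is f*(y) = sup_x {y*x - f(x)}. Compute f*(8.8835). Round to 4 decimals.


f*(y) = sup_x {y*x - a*x^2 - b*x} = sup_x {(y-b)*x - a*x^2}
FOC: (y - b) - 2a*x = 0 => x* = (y - b)/(2a)
x* = (8.8835 + 6)/(2*7) = 1.0631
f*(8.8835) = (y-b)^2/(4a) = (8.8835 + 6)^2/(4*7)
= 221.5186/28 = 7.9114


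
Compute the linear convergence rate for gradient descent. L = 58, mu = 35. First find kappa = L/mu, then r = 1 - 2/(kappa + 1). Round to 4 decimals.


Step 1: Compute the condition number.
kappa = L/mu = 58/35 = 1.6571
Step 2: Compute the convergence rate.
r = 1 - 2/(kappa + 1) = 1 - 2*mu/(L + mu) = (L - mu)/(L + mu) = 23/93 = 0.2473


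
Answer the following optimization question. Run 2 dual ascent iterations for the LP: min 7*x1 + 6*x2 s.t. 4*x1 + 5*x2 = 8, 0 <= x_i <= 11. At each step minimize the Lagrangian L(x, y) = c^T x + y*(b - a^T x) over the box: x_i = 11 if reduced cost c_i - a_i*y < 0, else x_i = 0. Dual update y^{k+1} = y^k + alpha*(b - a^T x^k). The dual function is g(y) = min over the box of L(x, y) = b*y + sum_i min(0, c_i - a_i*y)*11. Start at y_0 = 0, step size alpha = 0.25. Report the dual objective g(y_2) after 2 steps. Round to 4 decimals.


Dual ascent for LP: min 7*x1 + 6*x2, 4*x1 + 5*x2 = 8, 0 <= x_i <= 11
Step 1: y^k = 0.0, reduced costs: (7.0, 6.0)
  x^k = (0.0, 0.0), subgradient = b - a^T x = 8.0
  y^{k+1} = 0.0 + 0.25*8.0 = 2.0
Step 2: y^k = 2.0, reduced costs: (-1.0, -4.0)
  x^k = (11.0, 11.0), subgradient = b - a^T x = -91.0
  y^{k+1} = 2.0 + 0.25*-91.0 = -20.75
Dual objective at y_2 = -20.75: reduced costs (90.0, 109.75), box minimizer x = (0.0, 0.0)
g(y_2) = b*y + (c1 - a1*y)*x1 + (c2 - a2*y)*x2 = 8*(-20.75) + 90.0*0.0 + 109.75*0.0 = -166.0 + 0.0 + 0.0 = -166.0


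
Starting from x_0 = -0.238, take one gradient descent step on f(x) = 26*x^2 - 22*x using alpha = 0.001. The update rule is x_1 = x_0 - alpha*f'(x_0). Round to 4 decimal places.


We compute the gradient at x_0 and apply the update.
f'(x) = 52*x - 22
f'(-0.238) = 52*-0.238 - 22 = -34.376
x_1 = -0.238 - 0.001*-34.376 = -0.2036


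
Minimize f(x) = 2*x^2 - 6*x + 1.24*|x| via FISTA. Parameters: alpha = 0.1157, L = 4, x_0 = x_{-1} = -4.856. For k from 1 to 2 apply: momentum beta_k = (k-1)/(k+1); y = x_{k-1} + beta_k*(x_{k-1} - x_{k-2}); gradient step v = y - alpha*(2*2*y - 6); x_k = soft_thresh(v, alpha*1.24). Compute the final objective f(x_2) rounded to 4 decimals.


FISTA on f(x) = 2*x^2 - 6*x + 1.24*|x|
L = 4, alpha = 0.1157
Iteration 1: beta = 0.0, y = -4.856 + 0.0*(-4.856 + 4.856) = -4.856
  grad(y) = -25.424, v = y - alpha*grad = -1.9144
  prox(v) = soft_thresh(-1.9144, 0.1435) = -1.771
Iteration 2: beta = 0.3333, y = -1.771 + 0.3333*(-1.771 + 4.856) = -0.7426
  grad(y) = -8.9705, v = y - alpha*grad = 0.2953
  prox(v) = soft_thresh(0.2953, 0.1435) = 0.1518
f(x_2) = 2*0.1518^2 - 6*0.1518 + 1.24*|0.1518| = -0.6764


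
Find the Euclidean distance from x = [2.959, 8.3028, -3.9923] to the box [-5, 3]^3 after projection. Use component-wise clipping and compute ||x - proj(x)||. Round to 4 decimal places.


Project each component onto [-5, 3].
clip(2.959) = 2.959, clip(8.3028) = 3.0, clip(-3.9923) = -3.9923
Projection = [2.959, 3.0, -3.9923]
Squared diffs: [0.0, 28.1197, 0.0]
Distance = sqrt(28.1197) = 5.3028


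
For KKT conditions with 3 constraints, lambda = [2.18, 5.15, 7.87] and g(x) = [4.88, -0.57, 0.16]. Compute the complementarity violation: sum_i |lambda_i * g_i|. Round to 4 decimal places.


KKT complementary slackness check:
lambda_1 * g_1 = 2.18 * 4.88 = 10.6384
lambda_2 * g_2 = 5.15 * -0.57 = -2.9355
lambda_3 * g_3 = 7.87 * 0.16 = 1.2592
Total violation = 10.6384 + 2.9355 + 1.2592 = 14.8331


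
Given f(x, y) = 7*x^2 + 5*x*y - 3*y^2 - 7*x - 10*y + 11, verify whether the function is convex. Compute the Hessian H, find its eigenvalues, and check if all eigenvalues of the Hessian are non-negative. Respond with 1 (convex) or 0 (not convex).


The Hessian of f(x,y) = 7*x^2 + 5*x*y - 3*y^2 - 7*x - 10*y + 11 is:
H = [[14, 5], [5, -6]]
Trace = 14 - 6 = 8
Determinant = 14*-6 - (5)^2 = -109
Discriminant = (8)^2 - 4*-109 = 500.0
Eigenvalues: lambda_1 = -7.1803, lambda_2 = 15.1803
The function is not convex.

0


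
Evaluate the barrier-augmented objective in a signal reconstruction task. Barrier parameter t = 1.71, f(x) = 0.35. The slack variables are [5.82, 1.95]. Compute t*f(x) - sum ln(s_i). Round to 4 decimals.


Step 1: Compute log-barrier.
ln values: [1.7613, 0.6678]
phi = -(1.7613 + 0.6678) = -2.4291
Step 2: Compute augmented objective.
t*f(x) = 1.71*0.35 = 0.5985
Total = 0.5985 - 2.4291 = -1.8306


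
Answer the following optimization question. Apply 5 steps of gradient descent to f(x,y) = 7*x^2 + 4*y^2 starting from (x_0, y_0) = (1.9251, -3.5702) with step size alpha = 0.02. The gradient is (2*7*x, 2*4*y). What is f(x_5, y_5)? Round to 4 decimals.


Gradient descent on f(x,y) = 7*x^2 + 4*y^2.
Starting point: (1.9251, -3.5702), alpha = 0.02
Step 1: grad_x = 2*7*1.9251 = 26.9514, grad_y = 2*4*-3.5702 = -28.5616
  x_1 = 1.9251 - 0.02*26.9514 = 1.3861
  y_1 = -3.5702 - 0.02*-28.5616 = -2.999
Step 2: grad_x = 2*7*1.3861 = 19.405, grad_y = 2*4*-2.999 = -23.9917
  x_2 = 1.3861 - 0.02*19.405 = 0.998
  y_2 = -2.999 - 0.02*-23.9917 = -2.5191
Step 3: grad_x = 2*7*0.998 = 13.9716, grad_y = 2*4*-2.5191 = -20.1531
  x_3 = 0.998 - 0.02*13.9716 = 0.7185
  y_3 = -2.5191 - 0.02*-20.1531 = -2.1161
Step 4: grad_x = 2*7*0.7185 = 10.0596, grad_y = 2*4*-2.1161 = -16.9286
  x_4 = 0.7185 - 0.02*10.0596 = 0.5173
  y_4 = -2.1161 - 0.02*-16.9286 = -1.7775
Step 5: grad_x = 2*7*0.5173 = 7.2429, grad_y = 2*4*-1.7775 = -14.22
  x_5 = 0.5173 - 0.02*7.2429 = 0.3725
  y_5 = -1.7775 - 0.02*-14.22 = -1.4931
f(0.3725, -1.4931) = 7*0.3725^2 + 4*(-1.4931)^2 = 9.8886


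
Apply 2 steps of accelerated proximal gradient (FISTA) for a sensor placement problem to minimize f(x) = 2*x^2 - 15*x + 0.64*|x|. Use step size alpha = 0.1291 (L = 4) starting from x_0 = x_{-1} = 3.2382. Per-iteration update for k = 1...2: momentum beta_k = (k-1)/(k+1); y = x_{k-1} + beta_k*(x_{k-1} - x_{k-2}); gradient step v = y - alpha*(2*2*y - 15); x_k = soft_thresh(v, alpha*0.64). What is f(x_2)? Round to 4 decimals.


FISTA on f(x) = 2*x^2 - 15*x + 0.64*|x|
L = 4, alpha = 0.1291
Iteration 1: beta = 0.0, y = 3.2382 + 0.0*(3.2382 - 3.2382) = 3.2382
  grad(y) = -2.0472, v = y - alpha*grad = 3.5025
  prox(v) = soft_thresh(3.5025, 0.0826) = 3.4199
Iteration 2: beta = 0.3333, y = 3.4199 + 0.3333*(3.4199 - 3.2382) = 3.4804
  grad(y) = -1.0783, v = y - alpha*grad = 3.6196
  prox(v) = soft_thresh(3.6196, 0.0826) = 3.537
f(x_2) = 2*3.537^2 - 15*3.537 + 0.64*|3.537| = -25.7706


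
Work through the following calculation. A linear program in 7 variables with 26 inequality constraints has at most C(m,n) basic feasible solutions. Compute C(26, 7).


Each vertex corresponds to some choice of n active constraints out of m, so the number of vertices is at most C(m, n) = m! / (n!(m-n)!).
m = 26, n = 7
Numerator: 26 * 25 * 24 * 23 * 22 * 21 * 20
Denominator: 7! = 5040
C(26, 7) = 657800


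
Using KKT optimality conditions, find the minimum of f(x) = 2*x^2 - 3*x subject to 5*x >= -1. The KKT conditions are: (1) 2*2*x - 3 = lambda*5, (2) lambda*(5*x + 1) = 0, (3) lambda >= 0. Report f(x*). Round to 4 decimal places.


Step 1: Try lambda = 0 (constraint inactive).
Stationarity: 2*2*x - 3 = 0
x* = 3/(2*2) = 0.75
Check constraint: 5*0.75 = 3.75 >= -1 -- satisfied.
Step 2: Compute optimal value.
f(x*) = 2*0.75^2 - 3*0.75 = -1.125


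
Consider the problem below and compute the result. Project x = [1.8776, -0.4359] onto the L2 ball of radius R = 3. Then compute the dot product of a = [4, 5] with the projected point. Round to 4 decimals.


Step 1: Compute ||x|| (intermediates to 6 decimals).
||x|| = sqrt(1.8776^2 + (-0.4359)^2) = 1.927535
Step 2: Project.
Since ||x|| <= R, proj = x (no scaling needed).
proj(x) = [1.8776, -0.4359]
Step 3: Dot product.
a^T * proj(x) = 4*1.8776 + 5*(-0.4359) = 5.3309


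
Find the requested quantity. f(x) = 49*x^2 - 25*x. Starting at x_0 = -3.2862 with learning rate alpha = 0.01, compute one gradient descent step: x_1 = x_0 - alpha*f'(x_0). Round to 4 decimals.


We compute the gradient at x_0 and apply the update.
f'(x) = 98*x - 25
f'(-3.2862) = 98*-3.2862 - 25 = -347.0476
x_1 = -3.2862 - 0.01*-347.0476 = 0.1843


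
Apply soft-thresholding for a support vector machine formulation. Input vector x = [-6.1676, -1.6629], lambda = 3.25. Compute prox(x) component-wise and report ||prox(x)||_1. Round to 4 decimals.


Soft-thresholding with lambda = 3.25:
prox(-6.1676) = sign(-6.1676)*max(|-6.1676| - 3.25, 0) = -2.9176
prox(-1.6629) = sign(-1.6629)*max(|-1.6629| - 3.25, 0) = 0.0
prox(x) = [-2.9176, 0.0]
||prox(x)||_1 = 2.9176 + 0.0 = 2.9176


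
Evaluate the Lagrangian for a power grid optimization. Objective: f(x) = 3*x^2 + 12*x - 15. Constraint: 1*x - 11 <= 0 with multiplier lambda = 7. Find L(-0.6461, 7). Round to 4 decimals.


Step 1: Evaluate f(x).
f(-0.6461) = 3*(-0.6461)^2 + 12*(-0.6461) - 15 = -21.5009
Step 2: Evaluate g(x).
g(-0.6461) = 1*-0.6461 - 11 = -11.6461
Step 3: Compute Lagrangian.
L = -21.5009 + 7*-11.6461 = -103.0236


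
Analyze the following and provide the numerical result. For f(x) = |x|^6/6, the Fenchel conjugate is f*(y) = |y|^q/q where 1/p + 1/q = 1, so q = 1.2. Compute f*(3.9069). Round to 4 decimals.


The conjugate exponent q satisfies 1/p + 1/q = 1.
p = 6, so q = 6/(6 - 1) = 1.2
|y|^q = 3.9069^1.2 = 5.131
f*(3.9069) = 5.131 / 1.2 = 4.2758


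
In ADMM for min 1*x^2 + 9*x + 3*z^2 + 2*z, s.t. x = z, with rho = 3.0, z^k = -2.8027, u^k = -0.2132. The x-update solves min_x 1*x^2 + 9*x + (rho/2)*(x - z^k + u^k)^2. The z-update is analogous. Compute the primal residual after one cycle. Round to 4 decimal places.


ADMM iteration with rho = 3.0, z^k = -2.8027, u^k = -0.2132
Step 1: x-update.
Minimize 1*x^2 + 9*x + (3.0/2)*(x + 2.8027 - 0.2132)^2
FOC: (2*1 + 3.0)*x = -9 + 3.0*(-2.8027 + 0.2132)
x^{k+1} = -3.3537
Step 2: z-update.
Minimize 3*z^2 + 2*z + (3.0/2)*(-3.3537 - z - 0.2132)^2
FOC: (2*3 + 3.0)*z = -2 + 3.0*(-3.3537 - 0.2132)
z^{k+1} = -1.4112
Step 3: u-update.
u^{k+1} = -0.2132 - 3.3537 + 1.4112 = -2.1557
Step 4: Primal residual = |-3.3537 + 1.4112| = 1.9425


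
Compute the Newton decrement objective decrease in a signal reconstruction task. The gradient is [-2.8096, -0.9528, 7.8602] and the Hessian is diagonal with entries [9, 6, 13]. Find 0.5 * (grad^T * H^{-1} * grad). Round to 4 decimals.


Step 1: H is diagonal, so H^(-1) * g = [-0.3122, -0.1588, 0.6046].
Step 2: g^T H^(-1) g = sum_i g_i^2 / H_ii
  = (-2.8096)^2/9 + (-0.9528)^2/6 + (7.8602)^2/13
  = 0.8771 + 0.1513 + 4.7525 = 5.7809
Step 3: Objective decrease = 0.5 * g^T H^(-1) g = 2.8905


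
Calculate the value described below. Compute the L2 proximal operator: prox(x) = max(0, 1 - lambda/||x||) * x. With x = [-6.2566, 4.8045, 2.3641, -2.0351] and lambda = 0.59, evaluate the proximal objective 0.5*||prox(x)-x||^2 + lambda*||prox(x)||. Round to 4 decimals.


Step 1: Compute ||x||.
||x|| = 8.4829
Step 2: Compute scaling factor.
scale = max(0, 1 - 0.59/8.4829) = 0.9304
Step 3: prox(x) = [-5.8214, 4.4703, 2.1997, -1.8936]
||prox(x)|| = 7.8929
Step 4: Proximal objective.
0.5*||prox-x||^2 = 0.1741
lambda*||prox|| = 4.6568
Total = 4.8308


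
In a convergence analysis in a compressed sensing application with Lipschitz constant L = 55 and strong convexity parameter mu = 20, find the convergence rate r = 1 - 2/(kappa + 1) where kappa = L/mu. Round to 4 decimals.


Step 1: Compute the condition number.
kappa = L/mu = 55/20 = 2.75
Step 2: Compute the convergence rate.
r = 1 - 2/(kappa + 1) = 1 - 2*mu/(L + mu) = (L - mu)/(L + mu) = 35/75 = 0.4667


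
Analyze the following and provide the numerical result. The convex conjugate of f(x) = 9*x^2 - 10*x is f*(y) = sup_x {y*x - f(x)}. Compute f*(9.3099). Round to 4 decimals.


f*(y) = sup_x {y*x - a*x^2 - b*x} = sup_x {(y-b)*x - a*x^2}
FOC: (y - b) - 2a*x = 0 => x* = (y - b)/(2a)
x* = (9.3099 + 10)/(2*9) = 1.0728
f*(9.3099) = (y-b)^2/(4a) = (9.3099 + 10)^2/(4*9)
= 372.8722/36 = 10.3576


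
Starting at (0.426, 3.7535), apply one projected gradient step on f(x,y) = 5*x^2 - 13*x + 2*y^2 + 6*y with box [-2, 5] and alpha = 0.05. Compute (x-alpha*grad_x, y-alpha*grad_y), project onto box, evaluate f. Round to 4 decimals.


Step 1: Compute gradient at (0.426, 3.7535).
grad_x = 2*5*0.426 - 13 = -8.74
grad_y = 2*2*3.7535 + 6 = 21.014
Step 2: Gradient step.
x_raw = 0.426 - 0.05*-8.74 = 0.863
y_raw = 3.7535 - 0.05*21.014 = 2.7028
Step 3: Project onto [-2, 5].
x_proj = clip(0.863) = 0.863
y_proj = clip(2.7028) = 2.7028
Step 4: Evaluate f.
f(0.863, 2.7028) = 23.3319


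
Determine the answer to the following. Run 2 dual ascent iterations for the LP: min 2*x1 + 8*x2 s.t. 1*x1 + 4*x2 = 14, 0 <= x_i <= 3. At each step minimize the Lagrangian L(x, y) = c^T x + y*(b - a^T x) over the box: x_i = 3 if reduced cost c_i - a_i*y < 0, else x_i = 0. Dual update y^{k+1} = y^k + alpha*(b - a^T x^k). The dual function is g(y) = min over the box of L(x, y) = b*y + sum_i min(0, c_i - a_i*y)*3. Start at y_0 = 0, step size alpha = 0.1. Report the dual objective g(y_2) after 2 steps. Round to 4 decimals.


Dual ascent for LP: min 2*x1 + 8*x2, 1*x1 + 4*x2 = 14, 0 <= x_i <= 3
Step 1: y^k = 0.0, reduced costs: (2.0, 8.0)
  x^k = (0.0, 0.0), subgradient = b - a^T x = 14.0
  y^{k+1} = 0.0 + 0.1*14.0 = 1.4
Step 2: y^k = 1.4, reduced costs: (0.6, 2.4)
  x^k = (0.0, 0.0), subgradient = b - a^T x = 14.0
  y^{k+1} = 1.4 + 0.1*14.0 = 2.8
Dual objective at y_2 = 2.8: reduced costs (-0.8, -3.2), box minimizer x = (3.0, 3.0)
g(y_2) = b*y + (c1 - a1*y)*x1 + (c2 - a2*y)*x2 = 14*2.8 + (-0.8)*3.0 + (-3.2)*3.0 = 39.2 - 2.4 - 9.6 = 27.2


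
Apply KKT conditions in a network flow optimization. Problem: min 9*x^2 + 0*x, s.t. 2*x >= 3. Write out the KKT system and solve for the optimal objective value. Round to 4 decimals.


Step 1: Try lambda = 0 (constraint inactive).
x_unc = 0/(2*9) = 0.0
Check: 2*0.0 = 0.0 < 3 -- violated!
Step 2: Constraint must be active: 2*x = 3
x* = 3/2 = 1.5
lambda = (2*9*1.5 + 0)/2 = 13.5
Step 3: Compute optimal value.
f(x*) = 9*1.5^2 + 0*1.5 = 20.25


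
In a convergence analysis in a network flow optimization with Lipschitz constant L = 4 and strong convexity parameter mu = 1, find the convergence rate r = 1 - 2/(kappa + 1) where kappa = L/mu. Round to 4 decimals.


Step 1: Compute the condition number.
kappa = L/mu = 4/1 = 4.0
Step 2: Compute the convergence rate.
r = 1 - 2/(kappa + 1) = 1 - 2*mu/(L + mu) = (L - mu)/(L + mu) = 3/5 = 0.6


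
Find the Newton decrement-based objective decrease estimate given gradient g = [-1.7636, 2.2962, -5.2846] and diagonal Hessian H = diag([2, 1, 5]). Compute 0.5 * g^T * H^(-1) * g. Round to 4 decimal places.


Step 1: H is diagonal, so H^(-1) * g = [-0.8818, 2.2962, -1.0569].
Step 2: g^T H^(-1) g = sum_i g_i^2 / H_ii
  = (-1.7636)^2/2 + (2.2962)^2/1 + (-5.2846)^2/5
  = 1.5551 + 5.2725 + 5.5854 = 12.4131
Step 3: Objective decrease = 0.5 * g^T H^(-1) g = 6.2065


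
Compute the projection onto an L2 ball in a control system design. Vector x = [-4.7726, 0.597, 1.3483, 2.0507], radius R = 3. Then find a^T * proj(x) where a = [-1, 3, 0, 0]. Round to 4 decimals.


Step 1: Compute ||x|| (intermediates to 6 decimals).
||x|| = sqrt((-4.7726)^2 + 0.597^2 + 1.3483^2 + 2.0507^2) = 5.39976
Step 2: Project.
Since ||x|| > R, scale = R/||x|| = 3/5.39976 = 0.55558, proj(x) = scale * x
proj(x) = [-2.651561, 0.331681, 0.749089, 1.139328]
Step 3: Dot product.
a^T * proj(x) = -1*(-2.651561) + 3*0.331681 + 0*0.749089 + 0*1.139328 = 3.6466


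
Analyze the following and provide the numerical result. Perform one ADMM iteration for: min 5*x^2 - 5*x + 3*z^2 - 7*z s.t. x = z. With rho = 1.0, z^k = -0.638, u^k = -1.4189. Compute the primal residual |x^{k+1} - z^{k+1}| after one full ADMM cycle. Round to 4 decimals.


ADMM iteration with rho = 1.0, z^k = -0.638, u^k = -1.4189
Step 1: x-update.
Minimize 5*x^2 - 5*x + (1.0/2)*(x + 0.638 - 1.4189)^2
FOC: (2*5 + 1.0)*x = 5 + 1.0*(-0.638 + 1.4189)
x^{k+1} = 0.5255
Step 2: z-update.
Minimize 3*z^2 - 7*z + (1.0/2)*(0.5255 - z - 1.4189)^2
FOC: (2*3 + 1.0)*z = 7 + 1.0*(0.5255 - 1.4189)
z^{k+1} = 0.8724
Step 3: u-update.
u^{k+1} = -1.4189 + 0.5255 - 0.8724 = -1.7657
Step 4: Primal residual = |0.5255 - 0.8724| = 0.3468


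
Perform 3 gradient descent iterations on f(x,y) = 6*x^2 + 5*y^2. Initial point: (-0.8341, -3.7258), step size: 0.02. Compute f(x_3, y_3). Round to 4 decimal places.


Gradient descent on f(x,y) = 6*x^2 + 5*y^2.
Starting point: (-0.8341, -3.7258), alpha = 0.02
Step 1: grad_x = 2*6*-0.8341 = -10.0092, grad_y = 2*5*-3.7258 = -37.258
  x_1 = -0.8341 - 0.02*-10.0092 = -0.6339
  y_1 = -3.7258 - 0.02*-37.258 = -2.9806
Step 2: grad_x = 2*6*-0.6339 = -7.607, grad_y = 2*5*-2.9806 = -29.8064
  x_2 = -0.6339 - 0.02*-7.607 = -0.4818
  y_2 = -2.9806 - 0.02*-29.8064 = -2.3845
Step 3: grad_x = 2*6*-0.4818 = -5.7813, grad_y = 2*5*-2.3845 = -23.8451
  x_3 = -0.4818 - 0.02*-5.7813 = -0.3661
  y_3 = -2.3845 - 0.02*-23.8451 = -1.9076
f(-0.3661, -1.9076) = 6*(-0.3661)^2 + 5*(-1.9076)^2 = 18.9993


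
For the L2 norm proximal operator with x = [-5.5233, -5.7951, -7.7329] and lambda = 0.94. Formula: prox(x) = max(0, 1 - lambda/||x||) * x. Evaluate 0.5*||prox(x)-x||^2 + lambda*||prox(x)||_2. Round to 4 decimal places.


Step 1: Compute ||x||.
||x|| = 11.1305
Step 2: Compute scaling factor.
scale = max(0, 1 - 0.94/11.1305) = 0.9155
Step 3: prox(x) = [-5.0568, -5.3057, -7.0798]
||prox(x)|| = 10.1905
Step 4: Proximal objective.
0.5*||prox-x||^2 = 0.4418
lambda*||prox|| = 9.5791
Total = 10.0209


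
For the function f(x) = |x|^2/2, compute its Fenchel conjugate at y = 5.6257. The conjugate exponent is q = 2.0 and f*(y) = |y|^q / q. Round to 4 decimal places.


The conjugate exponent q satisfies 1/p + 1/q = 1.
p = 2, so q = 2/(2 - 1) = 2.0
|y|^q = 5.6257^2.0 = 31.6485
f*(5.6257) = 31.6485 / 2.0 = 15.8243


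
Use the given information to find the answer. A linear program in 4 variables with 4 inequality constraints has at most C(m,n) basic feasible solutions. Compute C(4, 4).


Each vertex corresponds to some choice of n active constraints out of m, so the number of vertices is at most C(m, n) = m! / (n!(m-n)!).
m = 4, n = 4
Numerator: 4 * 3 * 2 * 1
Denominator: 4! = 24
C(4, 4) = 1


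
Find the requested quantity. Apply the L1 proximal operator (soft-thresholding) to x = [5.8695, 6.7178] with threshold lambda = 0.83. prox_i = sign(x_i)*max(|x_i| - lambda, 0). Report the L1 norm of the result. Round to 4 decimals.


Soft-thresholding with lambda = 0.83:
prox(5.8695) = sign(5.8695)*max(|5.8695| - 0.83, 0) = 5.0395
prox(6.7178) = sign(6.7178)*max(|6.7178| - 0.83, 0) = 5.8878
prox(x) = [5.0395, 5.8878]
||prox(x)||_1 = 5.0395 + 5.8878 = 10.9273


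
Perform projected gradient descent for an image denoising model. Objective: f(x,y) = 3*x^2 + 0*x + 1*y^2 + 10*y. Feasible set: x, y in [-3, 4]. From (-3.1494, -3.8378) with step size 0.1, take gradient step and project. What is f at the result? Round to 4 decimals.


Step 1: Compute gradient at (-3.1494, -3.8378).
grad_x = 2*3*-3.1494 + 0 = -18.8964
grad_y = 2*1*-3.8378 + 10 = 2.3244
Step 2: Gradient step.
x_raw = -3.1494 - 0.1*-18.8964 = -1.2598
y_raw = -3.8378 - 0.1*2.3244 = -4.0702
Step 3: Project onto [-3, 4].
x_proj = clip(-1.2598) = -1.2598
y_proj = clip(-4.0702) = -3.0
Step 4: Evaluate f.
f(-1.2598, -3.0) = -16.239


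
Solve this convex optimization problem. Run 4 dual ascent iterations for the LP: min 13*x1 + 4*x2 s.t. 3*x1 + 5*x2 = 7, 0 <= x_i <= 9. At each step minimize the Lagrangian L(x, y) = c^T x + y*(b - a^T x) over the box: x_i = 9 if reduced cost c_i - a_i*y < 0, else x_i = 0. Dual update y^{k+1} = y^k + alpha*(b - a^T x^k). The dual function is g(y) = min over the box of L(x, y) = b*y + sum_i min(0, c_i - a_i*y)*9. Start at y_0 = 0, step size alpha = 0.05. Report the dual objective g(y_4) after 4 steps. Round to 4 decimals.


Dual ascent for LP: min 13*x1 + 4*x2, 3*x1 + 5*x2 = 7, 0 <= x_i <= 9
Step 1: y^k = 0.0, reduced costs: (13.0, 4.0)
  x^k = (0.0, 0.0), subgradient = b - a^T x = 7.0
  y^{k+1} = 0.0 + 0.05*7.0 = 0.35
Step 2: y^k = 0.35, reduced costs: (11.95, 2.25)
  x^k = (0.0, 0.0), subgradient = b - a^T x = 7.0
  y^{k+1} = 0.35 + 0.05*7.0 = 0.7
Step 3: y^k = 0.7, reduced costs: (10.9, 0.5)
  x^k = (0.0, 0.0), subgradient = b - a^T x = 7.0
  y^{k+1} = 0.7 + 0.05*7.0 = 1.05
Step 4: y^k = 1.05, reduced costs: (9.85, -1.25)
  x^k = (0.0, 9.0), subgradient = b - a^T x = -38.0
  y^{k+1} = 1.05 + 0.05*-38.0 = -0.85
Dual objective at y_4 = -0.85: reduced costs (15.55, 8.25), box minimizer x = (0.0, 0.0)
g(y_4) = b*y + (c1 - a1*y)*x1 + (c2 - a2*y)*x2 = 7*(-0.85) + 15.55*0.0 + 8.25*0.0 = -5.95 + 0.0 + 0.0 = -5.95


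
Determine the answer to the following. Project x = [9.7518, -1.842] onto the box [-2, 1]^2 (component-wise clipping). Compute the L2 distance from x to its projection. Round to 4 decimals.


Project each component onto [-2, 1].
clip(9.7518) = 1.0, clip(-1.842) = -1.842
Projection = [1.0, -1.842]
Squared diffs: [76.594, 0.0]
Distance = sqrt(76.594) = 8.7518


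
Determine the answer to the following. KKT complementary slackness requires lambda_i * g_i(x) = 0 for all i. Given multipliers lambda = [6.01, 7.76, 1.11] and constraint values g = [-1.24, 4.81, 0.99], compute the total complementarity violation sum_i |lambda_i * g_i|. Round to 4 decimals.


KKT complementary slackness check:
lambda_1 * g_1 = 6.01 * -1.24 = -7.4524
lambda_2 * g_2 = 7.76 * 4.81 = 37.3256
lambda_3 * g_3 = 1.11 * 0.99 = 1.0989
Total violation = 7.4524 + 37.3256 + 1.0989 = 45.8769


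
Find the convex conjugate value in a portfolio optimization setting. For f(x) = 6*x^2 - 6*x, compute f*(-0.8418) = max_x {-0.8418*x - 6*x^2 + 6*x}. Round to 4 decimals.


f*(y) = sup_x {y*x - a*x^2 - b*x} = sup_x {(y-b)*x - a*x^2}
FOC: (y - b) - 2a*x = 0 => x* = (y - b)/(2a)
x* = (-0.8418 + 6)/(2*6) = 0.4299
f*(-0.8418) = (y-b)^2/(4a) = (-0.8418 + 6)^2/(4*6)
= 26.607/24 = 1.1086


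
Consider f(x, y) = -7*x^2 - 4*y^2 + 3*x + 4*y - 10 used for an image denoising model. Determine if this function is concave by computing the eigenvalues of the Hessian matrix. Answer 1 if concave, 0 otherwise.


The Hessian of f(x,y) = -7*x^2 - 4*y^2 + 3*x + 4*y - 10 is:
H = [[-14, 0], [0, -8]]
Trace = -14 - 8 = -22
Determinant = -14*-8 - (0)^2 = 112
Discriminant = (-22)^2 - 4*112 = 36.0
Eigenvalues: lambda_1 = -14.0, lambda_2 = -8.0
The function is concave.

1


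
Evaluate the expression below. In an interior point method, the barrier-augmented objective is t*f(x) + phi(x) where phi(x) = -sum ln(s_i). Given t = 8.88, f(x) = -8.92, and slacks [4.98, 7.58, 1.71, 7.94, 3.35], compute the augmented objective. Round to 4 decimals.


Step 1: Compute log-barrier.
ln values: [1.6054, 2.0255, 0.5365, 2.0719, 1.209]
phi = -(1.6054 + 2.0255 + 0.5365 + 2.0719 + 1.209) = -7.4483
Step 2: Compute augmented objective.
t*f(x) = 8.88*-8.92 = -79.2096
Total = -79.2096 - 7.4483 = -86.6579


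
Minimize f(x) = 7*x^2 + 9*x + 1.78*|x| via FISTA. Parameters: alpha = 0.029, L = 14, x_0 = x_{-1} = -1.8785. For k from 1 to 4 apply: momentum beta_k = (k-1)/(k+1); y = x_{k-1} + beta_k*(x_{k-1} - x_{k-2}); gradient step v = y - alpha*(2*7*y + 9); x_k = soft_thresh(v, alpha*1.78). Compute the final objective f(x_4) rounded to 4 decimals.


FISTA on f(x) = 7*x^2 + 9*x + 1.78*|x|
L = 14, alpha = 0.029
Iteration 1: beta = 0.0, y = -1.8785 + 0.0*(-1.8785 + 1.8785) = -1.8785
  grad(y) = -17.299, v = y - alpha*grad = -1.3768
  prox(v) = soft_thresh(-1.3768, 0.0516) = -1.3252
Iteration 2: beta = 0.3333, y = -1.3252 + 0.3333*(-1.3252 + 1.8785) = -1.1408
  grad(y) = -6.9709, v = y - alpha*grad = -0.9386
  prox(v) = soft_thresh(-0.9386, 0.0516) = -0.887
Iteration 3: beta = 0.5, y = -0.887 + 0.5*(-0.887 + 1.3252) = -0.6679
  grad(y) = -0.3506, v = y - alpha*grad = -0.6577
  prox(v) = soft_thresh(-0.6577, 0.0516) = -0.6061
Iteration 4: beta = 0.6, y = -0.6061 + 0.6*(-0.6061 + 0.887) = -0.4376
  grad(y) = 2.8739, v = y - alpha*grad = -0.5209
  prox(v) = soft_thresh(-0.5209, 0.0516) = -0.4693
f(x_4) = 7*(-0.4693)^2 + 9*(-0.4693) + 1.78*|-0.4693| = -1.8466


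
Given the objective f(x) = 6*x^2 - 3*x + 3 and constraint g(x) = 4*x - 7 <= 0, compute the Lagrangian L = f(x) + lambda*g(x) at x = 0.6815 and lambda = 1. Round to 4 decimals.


Step 1: Evaluate f(x).
f(0.6815) = 6*0.6815^2 - 3*0.6815 + 3 = 3.7422
Step 2: Evaluate g(x).
g(0.6815) = 4*0.6815 - 7 = -4.274
Step 3: Compute Lagrangian.
L = 3.7422 + 1*-4.274 = -0.5318


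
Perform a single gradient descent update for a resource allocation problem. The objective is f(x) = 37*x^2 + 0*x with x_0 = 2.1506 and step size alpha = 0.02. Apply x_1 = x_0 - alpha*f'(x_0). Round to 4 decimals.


We compute the gradient at x_0 and apply the update.
f'(x) = 74*x + 0
f'(2.1506) = 74*2.1506 + 0 = 159.1444
x_1 = 2.1506 - 0.02*159.1444 = -1.0323


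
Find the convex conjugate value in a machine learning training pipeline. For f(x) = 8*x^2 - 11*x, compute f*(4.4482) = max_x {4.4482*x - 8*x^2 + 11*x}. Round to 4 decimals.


f*(y) = sup_x {y*x - a*x^2 - b*x} = sup_x {(y-b)*x - a*x^2}
FOC: (y - b) - 2a*x = 0 => x* = (y - b)/(2a)
x* = (4.4482 + 11)/(2*8) = 0.9655
f*(4.4482) = (y-b)^2/(4a) = (4.4482 + 11)^2/(4*8)
= 238.6469/32 = 7.4577


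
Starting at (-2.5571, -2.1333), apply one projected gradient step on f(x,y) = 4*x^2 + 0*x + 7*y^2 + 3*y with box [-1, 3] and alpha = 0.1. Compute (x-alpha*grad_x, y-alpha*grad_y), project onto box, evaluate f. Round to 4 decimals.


Step 1: Compute gradient at (-2.5571, -2.1333).
grad_x = 2*4*-2.5571 + 0 = -20.4568
grad_y = 2*7*-2.1333 + 3 = -26.8662
Step 2: Gradient step.
x_raw = -2.5571 - 0.1*-20.4568 = -0.5114
y_raw = -2.1333 - 0.1*-26.8662 = 0.5533
Step 3: Project onto [-1, 3].
x_proj = clip(-0.5114) = -0.5114
y_proj = clip(0.5533) = 0.5533
Step 4: Evaluate f.
f(-0.5114, 0.5533) = 4.8493


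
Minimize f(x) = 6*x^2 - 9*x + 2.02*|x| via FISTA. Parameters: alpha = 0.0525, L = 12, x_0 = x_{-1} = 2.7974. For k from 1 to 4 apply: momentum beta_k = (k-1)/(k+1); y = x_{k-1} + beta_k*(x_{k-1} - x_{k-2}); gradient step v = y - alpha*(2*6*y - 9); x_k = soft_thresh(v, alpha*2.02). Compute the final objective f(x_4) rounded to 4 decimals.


FISTA on f(x) = 6*x^2 - 9*x + 2.02*|x|
L = 12, alpha = 0.0525
Iteration 1: beta = 0.0, y = 2.7974 + 0.0*(2.7974 - 2.7974) = 2.7974
  grad(y) = 24.5688, v = y - alpha*grad = 1.5075
  prox(v) = soft_thresh(1.5075, 0.1061) = 1.4015
Iteration 2: beta = 0.3333, y = 1.4015 + 0.3333*(1.4015 - 2.7974) = 0.9362
  grad(y) = 2.2342, v = y - alpha*grad = 0.8189
  prox(v) = soft_thresh(0.8189, 0.1061) = 0.7128
Iteration 3: beta = 0.5, y = 0.7128 + 0.5*(0.7128 - 1.4015) = 0.3685
  grad(y) = -4.5778, v = y - alpha*grad = 0.6088
  prox(v) = soft_thresh(0.6088, 0.1061) = 0.5028
Iteration 4: beta = 0.6, y = 0.5028 + 0.6*(0.5028 - 0.7128) = 0.3768
  grad(y) = -4.4787, v = y - alpha*grad = 0.6119
  prox(v) = soft_thresh(0.6119, 0.1061) = 0.5059
f(x_4) = 6*0.5059^2 - 9*0.5059 + 2.02*|0.5059| = -1.9955


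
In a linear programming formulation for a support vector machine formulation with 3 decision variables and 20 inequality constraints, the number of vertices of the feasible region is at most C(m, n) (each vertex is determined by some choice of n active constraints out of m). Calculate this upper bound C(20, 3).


Each vertex corresponds to some choice of n active constraints out of m, so the number of vertices is at most C(m, n) = m! / (n!(m-n)!).
m = 20, n = 3
Numerator: 20 * 19 * 18
Denominator: 3! = 6
C(20, 3) = 1140


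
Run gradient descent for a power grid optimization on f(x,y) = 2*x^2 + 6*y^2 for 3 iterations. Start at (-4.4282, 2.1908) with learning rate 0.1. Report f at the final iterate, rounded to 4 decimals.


Gradient descent on f(x,y) = 2*x^2 + 6*y^2.
Starting point: (-4.4282, 2.1908), alpha = 0.1
Step 1: grad_x = 2*2*-4.4282 = -17.7128, grad_y = 2*6*2.1908 = 26.2896
  x_1 = -4.4282 - 0.1*-17.7128 = -2.6569
  y_1 = 2.1908 - 0.1*26.2896 = -0.4382
Step 2: grad_x = 2*2*-2.6569 = -10.6277, grad_y = 2*6*-0.4382 = -5.2579
  x_2 = -2.6569 - 0.1*-10.6277 = -1.5942
  y_2 = -0.4382 - 0.1*-5.2579 = 0.0876
Step 3: grad_x = 2*2*-1.5942 = -6.3766, grad_y = 2*6*0.0876 = 1.0516
  x_3 = -1.5942 - 0.1*-6.3766 = -0.9565
  y_3 = 0.0876 - 0.1*1.0516 = -0.0175
f(-0.9565, -0.0175) = 2*(-0.9565)^2 + 6*(-0.0175)^2 = 1.8316
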